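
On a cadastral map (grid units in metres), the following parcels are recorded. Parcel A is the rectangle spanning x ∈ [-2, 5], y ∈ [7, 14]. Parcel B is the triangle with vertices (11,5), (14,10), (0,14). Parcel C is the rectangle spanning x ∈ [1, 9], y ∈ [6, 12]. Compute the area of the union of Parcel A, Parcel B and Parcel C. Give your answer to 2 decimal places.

By inclusion–exclusion:
Individual areas: |Parcel A| = 49, |Parcel B| = 41, |Parcel C| = 48.
|Parcel A∩Parcel B| = 6.6558.
|Parcel A∩Parcel C|: x∈[1,5], y∈[7,12] → 4·5 = 20.
|Parcel B∩Parcel C| = 17.0094.
|Parcel A∩Parcel B∩Parcel C| = 2.6717.
|Parcel A ∪ Parcel B ∪ Parcel C| = 138 − 43.6652 + 2.6717 = 97.01.

97.01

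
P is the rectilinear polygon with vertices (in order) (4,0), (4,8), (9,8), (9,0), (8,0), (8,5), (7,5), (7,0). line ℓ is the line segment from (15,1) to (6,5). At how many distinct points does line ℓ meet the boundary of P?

The segment meets the boundary at (7,4.556), (8,4.111), (9,3.667).

3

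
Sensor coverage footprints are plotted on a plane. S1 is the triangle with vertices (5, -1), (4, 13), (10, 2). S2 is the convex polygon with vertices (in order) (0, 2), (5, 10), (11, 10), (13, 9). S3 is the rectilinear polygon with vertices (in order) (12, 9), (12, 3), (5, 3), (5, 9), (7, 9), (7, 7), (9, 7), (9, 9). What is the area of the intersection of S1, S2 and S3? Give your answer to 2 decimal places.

7.49

The intersection is the polygon with vertices (7,7.5), (7,7), (7.273,7), (7.73,6.162), (5,4.692), (5,9), (6.182,9).
By the shoelace formula its area is 7.49.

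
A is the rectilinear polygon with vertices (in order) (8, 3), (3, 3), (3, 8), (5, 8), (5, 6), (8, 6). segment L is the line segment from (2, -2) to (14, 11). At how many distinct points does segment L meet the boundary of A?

2

The segment meets the boundary at (8,4.5), (6.615,3).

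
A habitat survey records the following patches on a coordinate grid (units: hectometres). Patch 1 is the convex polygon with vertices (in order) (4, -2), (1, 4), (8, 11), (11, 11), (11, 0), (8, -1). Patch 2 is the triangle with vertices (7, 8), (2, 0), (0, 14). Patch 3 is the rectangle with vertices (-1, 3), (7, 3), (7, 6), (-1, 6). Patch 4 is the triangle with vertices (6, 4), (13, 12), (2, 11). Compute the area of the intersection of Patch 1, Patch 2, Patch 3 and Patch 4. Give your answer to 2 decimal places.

0.33

The intersection is the polygon with vertices (5.75,6), (5.284,5.254), (4.857,6).
By the shoelace formula its area is 0.33.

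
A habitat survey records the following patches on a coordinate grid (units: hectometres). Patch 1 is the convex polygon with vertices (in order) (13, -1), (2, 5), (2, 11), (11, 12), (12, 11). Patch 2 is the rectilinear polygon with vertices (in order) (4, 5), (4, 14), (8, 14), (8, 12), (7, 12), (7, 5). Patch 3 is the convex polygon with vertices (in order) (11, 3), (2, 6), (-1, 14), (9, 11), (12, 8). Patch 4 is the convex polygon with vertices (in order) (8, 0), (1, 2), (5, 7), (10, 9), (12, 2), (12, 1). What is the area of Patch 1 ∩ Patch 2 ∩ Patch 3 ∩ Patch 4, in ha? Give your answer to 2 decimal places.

The intersection is the polygon with vertices (5,5), (4,5.333), (4,5.75), (5,7), (7,7.8), (7,5).
By the shoelace formula its area is 6.01.

6.01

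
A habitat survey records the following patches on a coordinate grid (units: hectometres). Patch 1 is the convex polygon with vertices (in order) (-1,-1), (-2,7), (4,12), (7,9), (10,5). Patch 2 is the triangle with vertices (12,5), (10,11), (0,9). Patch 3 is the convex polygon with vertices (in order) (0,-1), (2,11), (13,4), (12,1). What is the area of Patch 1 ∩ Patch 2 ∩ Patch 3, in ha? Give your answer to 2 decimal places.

10.08

The intersection is the polygon with vertices (3.913,9.783), (8.696,6.739), (9.333,5.889), (1.579,8.474), (1.724,9.345).
By the shoelace formula its area is 10.08.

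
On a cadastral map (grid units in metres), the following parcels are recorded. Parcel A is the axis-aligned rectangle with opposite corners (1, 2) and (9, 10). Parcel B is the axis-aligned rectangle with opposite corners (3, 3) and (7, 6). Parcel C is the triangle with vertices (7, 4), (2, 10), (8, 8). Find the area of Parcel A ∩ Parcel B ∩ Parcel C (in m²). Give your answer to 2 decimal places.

The intersection is the polygon with vertices (7,6), (7,4), (5.333,6).
By the shoelace formula its area is 1.67.

1.67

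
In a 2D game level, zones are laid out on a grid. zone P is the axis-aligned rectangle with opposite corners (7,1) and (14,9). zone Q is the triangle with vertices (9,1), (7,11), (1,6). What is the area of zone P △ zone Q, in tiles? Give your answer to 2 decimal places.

|zone P| = 56, |zone Q| = 35, |zone P∩zone Q| = 8.35.
|zone P △ zone Q| = |zone P| + |zone Q| − 2·|zone P∩zone Q| = 56 + 35 − 16.7 = 74.30.

74.30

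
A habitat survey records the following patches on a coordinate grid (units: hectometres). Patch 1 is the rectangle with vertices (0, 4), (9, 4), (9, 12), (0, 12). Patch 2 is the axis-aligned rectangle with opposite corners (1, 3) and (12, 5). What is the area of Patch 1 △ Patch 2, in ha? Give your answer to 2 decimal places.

|Patch 1∩Patch 2|: x∈[1,9], y∈[4,5] → 8·1 = 8.
|Patch 1 △ Patch 2| = |Patch 1| + |Patch 2| − 2·|Patch 1∩Patch 2| = 72 + 22 − 16 = 78.00.

78.00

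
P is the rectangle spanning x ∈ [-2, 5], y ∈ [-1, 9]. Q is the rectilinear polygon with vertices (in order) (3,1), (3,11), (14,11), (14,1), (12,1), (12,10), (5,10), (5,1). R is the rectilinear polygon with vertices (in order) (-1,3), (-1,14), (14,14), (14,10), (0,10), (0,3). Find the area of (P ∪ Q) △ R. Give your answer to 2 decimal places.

|P ∪ Q| = 101.
|(P ∪ Q) ∩ R| = 17.
|(P ∪ Q) △ R| = 101 + 67 − 34 = 134.00.

134.00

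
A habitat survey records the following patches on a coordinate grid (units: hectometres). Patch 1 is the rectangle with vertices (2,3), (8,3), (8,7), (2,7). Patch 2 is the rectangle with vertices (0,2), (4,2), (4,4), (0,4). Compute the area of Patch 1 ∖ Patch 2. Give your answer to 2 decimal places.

22.00

|Patch 1∩Patch 2|: x∈[2,4], y∈[3,4] → 2·1 = 2.
|Patch 1| = 24.
|Patch 1 ∖ Patch 2| = |Patch 1| − |Patch 1∩Patch 2| = 24 − 2 = 22.00.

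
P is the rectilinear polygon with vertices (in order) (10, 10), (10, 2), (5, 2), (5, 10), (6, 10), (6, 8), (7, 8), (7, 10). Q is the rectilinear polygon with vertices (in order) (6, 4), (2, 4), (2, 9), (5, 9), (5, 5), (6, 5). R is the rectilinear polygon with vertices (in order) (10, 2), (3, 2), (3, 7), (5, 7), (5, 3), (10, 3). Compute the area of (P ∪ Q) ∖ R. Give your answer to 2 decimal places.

42.00

|P ∪ Q| = 53.
|(P ∪ Q) ∩ R| = 11.
|(P ∪ Q) ∖ R| = 53 − 11 = 42.00.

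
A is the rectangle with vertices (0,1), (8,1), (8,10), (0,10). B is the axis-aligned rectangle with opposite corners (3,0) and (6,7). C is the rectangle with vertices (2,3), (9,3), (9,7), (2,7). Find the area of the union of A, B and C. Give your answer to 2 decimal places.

79.00

By inclusion–exclusion:
Individual areas: |A| = 72, |B| = 21, |C| = 28.
|A∩B|: x∈[3,6], y∈[1,7] → 3·6 = 18.
|A∩C|: x∈[2,8], y∈[3,7] → 6·4 = 24.
|B∩C|: x∈[3,6], y∈[3,7] → 3·4 = 12.
|A∩B∩C| = 12.
|A ∪ B ∪ C| = 121 − 54 + 12 = 79.00.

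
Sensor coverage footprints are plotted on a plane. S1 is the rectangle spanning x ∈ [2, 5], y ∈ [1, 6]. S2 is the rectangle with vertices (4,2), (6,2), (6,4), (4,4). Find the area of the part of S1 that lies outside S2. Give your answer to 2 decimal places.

|S1∩S2|: x∈[4,5], y∈[2,4] → 1·2 = 2.
|S1| = 15.
|S1 ∖ S2| = |S1| − |S1∩S2| = 15 − 2 = 13.00.

13.00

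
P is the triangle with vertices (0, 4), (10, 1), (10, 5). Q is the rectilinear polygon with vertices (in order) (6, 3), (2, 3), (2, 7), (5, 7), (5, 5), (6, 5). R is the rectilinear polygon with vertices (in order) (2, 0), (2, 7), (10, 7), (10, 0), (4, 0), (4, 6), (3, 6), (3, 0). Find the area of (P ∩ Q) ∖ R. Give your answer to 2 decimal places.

1.33

|P ∩ Q| = 5.3333.
|(P ∩ Q) ∩ R| = 4.
|(P ∩ Q) ∖ R| = 5.3333 − 4 = 1.33.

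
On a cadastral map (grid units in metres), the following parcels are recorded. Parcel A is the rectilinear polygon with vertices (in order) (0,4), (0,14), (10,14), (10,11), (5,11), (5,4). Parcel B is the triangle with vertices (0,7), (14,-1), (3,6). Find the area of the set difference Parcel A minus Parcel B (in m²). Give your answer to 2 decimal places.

62.63

|Parcel A| = 65, |Parcel A∩Parcel B| = 2.3701.
|Parcel A ∖ Parcel B| = |Parcel A| − |Parcel A∩Parcel B| = 65 − 2.3701 = 62.63.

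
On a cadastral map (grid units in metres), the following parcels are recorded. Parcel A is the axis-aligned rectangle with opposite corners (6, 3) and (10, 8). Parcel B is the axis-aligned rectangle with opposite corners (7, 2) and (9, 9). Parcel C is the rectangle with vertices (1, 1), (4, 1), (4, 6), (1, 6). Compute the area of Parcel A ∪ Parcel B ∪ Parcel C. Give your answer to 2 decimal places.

By inclusion–exclusion:
Individual areas: |Parcel A| = 20, |Parcel B| = 14, |Parcel C| = 15.
|Parcel A∩Parcel B|: x∈[7,9], y∈[3,8] → 2·5 = 10.
|Parcel A∩Parcel C| = 0 (no overlap).
|Parcel B∩Parcel C| = 0 (no overlap).
|Parcel A∩Parcel B∩Parcel C| = 0.
|Parcel A ∪ Parcel B ∪ Parcel C| = 49 − 10 + 0 = 39.00.

39.00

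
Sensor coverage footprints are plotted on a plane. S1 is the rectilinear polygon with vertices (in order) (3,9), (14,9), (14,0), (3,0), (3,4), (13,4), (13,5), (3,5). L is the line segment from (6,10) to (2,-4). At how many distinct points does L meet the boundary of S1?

The segment meets the boundary at (3.143,0), (4.286,4), (4.571,5), (5.714,9).

4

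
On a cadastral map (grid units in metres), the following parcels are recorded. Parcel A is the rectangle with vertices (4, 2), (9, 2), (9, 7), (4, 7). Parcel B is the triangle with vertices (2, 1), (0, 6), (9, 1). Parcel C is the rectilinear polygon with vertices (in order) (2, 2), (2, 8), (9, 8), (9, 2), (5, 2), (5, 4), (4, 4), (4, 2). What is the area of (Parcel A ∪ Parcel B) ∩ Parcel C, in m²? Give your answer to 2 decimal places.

|Parcel A ∪ Parcel B| = 39.6556.
|(Parcel A ∪ Parcel B) ∩ Parcel C| = 27.67.

27.67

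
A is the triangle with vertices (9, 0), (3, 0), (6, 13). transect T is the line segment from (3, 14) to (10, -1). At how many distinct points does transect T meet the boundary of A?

2

The segment meets the boundary at (8.478,2.261), (5.162,9.368).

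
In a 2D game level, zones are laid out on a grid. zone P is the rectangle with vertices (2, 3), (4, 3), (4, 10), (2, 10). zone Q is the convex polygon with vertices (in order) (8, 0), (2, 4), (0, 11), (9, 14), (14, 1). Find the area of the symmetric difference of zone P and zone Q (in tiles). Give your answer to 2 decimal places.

107.50

|zone P| = 14, |zone Q| = 120, |zone P∩zone Q| = 13.25.
|zone P △ zone Q| = |zone P| + |zone Q| − 2·|zone P∩zone Q| = 14 + 120 − 26.5 = 107.50.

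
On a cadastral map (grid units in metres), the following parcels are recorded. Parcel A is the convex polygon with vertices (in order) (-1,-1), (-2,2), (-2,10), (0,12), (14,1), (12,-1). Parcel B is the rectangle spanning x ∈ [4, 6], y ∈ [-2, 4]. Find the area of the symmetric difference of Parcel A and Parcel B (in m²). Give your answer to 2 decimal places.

117.50

|Parcel A| = 125.5, |Parcel B| = 12, |Parcel A∩Parcel B| = 10.
|Parcel A △ Parcel B| = |Parcel A| + |Parcel B| − 2·|Parcel A∩Parcel B| = 125.5 + 12 − 20 = 117.50.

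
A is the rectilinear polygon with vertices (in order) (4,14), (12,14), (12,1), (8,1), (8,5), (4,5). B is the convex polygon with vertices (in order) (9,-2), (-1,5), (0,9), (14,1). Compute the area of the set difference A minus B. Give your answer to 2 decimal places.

76.29

|A| = 88, |A∩B| = 11.7143.
|A ∖ B| = |A| − |A∩B| = 88 − 11.7143 = 76.29.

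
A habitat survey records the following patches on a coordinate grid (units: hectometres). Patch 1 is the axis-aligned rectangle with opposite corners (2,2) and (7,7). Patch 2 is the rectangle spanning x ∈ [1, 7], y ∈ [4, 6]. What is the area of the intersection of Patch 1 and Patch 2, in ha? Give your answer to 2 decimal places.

10.00

|Patch 1∩Patch 2|: x∈[2,7], y∈[4,6] → 5·2 = 10.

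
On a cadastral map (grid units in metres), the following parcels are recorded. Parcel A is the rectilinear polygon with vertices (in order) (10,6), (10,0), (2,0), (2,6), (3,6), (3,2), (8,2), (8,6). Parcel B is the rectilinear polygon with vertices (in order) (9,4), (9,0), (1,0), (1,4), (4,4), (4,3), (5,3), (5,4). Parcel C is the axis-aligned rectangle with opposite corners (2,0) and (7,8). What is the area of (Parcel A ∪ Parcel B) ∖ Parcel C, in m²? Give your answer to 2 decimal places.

|Parcel A ∪ Parcel B| = 41.
|(Parcel A ∪ Parcel B) ∩ Parcel C| = 21.
|(Parcel A ∪ Parcel B) ∖ Parcel C| = 41 − 21 = 20.00.

20.00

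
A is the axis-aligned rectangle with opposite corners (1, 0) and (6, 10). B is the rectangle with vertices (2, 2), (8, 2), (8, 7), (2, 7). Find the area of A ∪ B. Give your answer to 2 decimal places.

By inclusion–exclusion:
Individual areas: |A| = 50, |B| = 30.
|A∩B|: x∈[2,6], y∈[2,7] → 4·5 = 20.
|A ∪ B| = 80 − 20 = 60.00.

60.00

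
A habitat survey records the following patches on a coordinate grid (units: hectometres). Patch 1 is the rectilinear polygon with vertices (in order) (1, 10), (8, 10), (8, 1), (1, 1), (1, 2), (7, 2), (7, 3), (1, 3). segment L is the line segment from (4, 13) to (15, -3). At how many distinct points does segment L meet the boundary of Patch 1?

The segment meets the boundary at (8,7.182), (6.062,10).

2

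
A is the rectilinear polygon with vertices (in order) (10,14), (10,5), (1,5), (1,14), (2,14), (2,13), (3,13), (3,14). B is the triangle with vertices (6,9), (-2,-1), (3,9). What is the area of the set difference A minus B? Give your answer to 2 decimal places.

70.40

|A| = 80, |A∩B| = 9.6.
|A ∖ B| = |A| − |A∩B| = 80 − 9.6 = 70.40.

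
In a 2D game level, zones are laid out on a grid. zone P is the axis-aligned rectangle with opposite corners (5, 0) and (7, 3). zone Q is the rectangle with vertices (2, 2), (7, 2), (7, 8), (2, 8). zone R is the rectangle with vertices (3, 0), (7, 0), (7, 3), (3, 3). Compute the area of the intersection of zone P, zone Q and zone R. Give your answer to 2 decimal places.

2.00

The intersection is the polygon with vertices (5,2), (5,3), (7,3), (7,2).
By the shoelace formula its area is 2.00.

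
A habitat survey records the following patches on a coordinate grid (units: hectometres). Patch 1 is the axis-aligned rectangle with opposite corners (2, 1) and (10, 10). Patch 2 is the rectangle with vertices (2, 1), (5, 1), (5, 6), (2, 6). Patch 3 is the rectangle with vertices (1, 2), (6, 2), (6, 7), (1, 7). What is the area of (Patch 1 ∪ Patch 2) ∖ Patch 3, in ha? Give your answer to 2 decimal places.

52.00

|Patch 1 ∪ Patch 2| = 72.
|(Patch 1 ∪ Patch 2) ∩ Patch 3| = 20.
|(Patch 1 ∪ Patch 2) ∖ Patch 3| = 72 − 20 = 52.00.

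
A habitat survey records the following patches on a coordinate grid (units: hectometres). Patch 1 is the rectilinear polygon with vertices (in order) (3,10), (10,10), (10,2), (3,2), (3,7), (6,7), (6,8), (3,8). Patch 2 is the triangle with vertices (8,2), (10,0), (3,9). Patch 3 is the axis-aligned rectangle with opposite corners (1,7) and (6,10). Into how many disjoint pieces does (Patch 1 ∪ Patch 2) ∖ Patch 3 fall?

1

(Patch 1 ∪ Patch 2) ∖ Patch 3 is a single connected region.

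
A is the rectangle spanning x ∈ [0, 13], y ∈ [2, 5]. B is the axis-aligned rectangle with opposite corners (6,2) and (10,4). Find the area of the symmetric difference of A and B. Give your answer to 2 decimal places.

31.00

|A∩B|: x∈[6,10], y∈[2,4] → 4·2 = 8.
|A △ B| = |A| + |B| − 2·|A∩B| = 39 + 8 − 16 = 31.00.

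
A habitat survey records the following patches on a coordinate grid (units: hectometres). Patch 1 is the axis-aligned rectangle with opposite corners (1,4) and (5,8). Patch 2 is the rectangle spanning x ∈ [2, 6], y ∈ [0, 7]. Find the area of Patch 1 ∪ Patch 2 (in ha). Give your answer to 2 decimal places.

By inclusion–exclusion:
Individual areas: |Patch 1| = 16, |Patch 2| = 28.
|Patch 1∩Patch 2|: x∈[2,5], y∈[4,7] → 3·3 = 9.
|Patch 1 ∪ Patch 2| = 44 − 9 = 35.00.

35.00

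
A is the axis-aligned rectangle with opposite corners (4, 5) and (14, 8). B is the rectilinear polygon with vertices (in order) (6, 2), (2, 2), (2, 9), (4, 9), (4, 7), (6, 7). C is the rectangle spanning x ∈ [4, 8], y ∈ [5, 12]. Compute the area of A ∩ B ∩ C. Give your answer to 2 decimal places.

4.00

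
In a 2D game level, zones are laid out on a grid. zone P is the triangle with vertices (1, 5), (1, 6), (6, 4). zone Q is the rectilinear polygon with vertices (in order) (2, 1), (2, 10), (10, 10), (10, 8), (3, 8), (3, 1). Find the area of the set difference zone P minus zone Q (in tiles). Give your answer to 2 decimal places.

1.80

|zone P| = 2.5, |zone P∩zone Q| = 0.7.
|zone P ∖ zone Q| = |zone P| − |zone P∩zone Q| = 2.5 − 0.7 = 1.80.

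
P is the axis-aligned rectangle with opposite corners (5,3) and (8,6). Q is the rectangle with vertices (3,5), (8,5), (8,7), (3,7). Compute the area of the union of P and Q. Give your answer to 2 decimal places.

By inclusion–exclusion:
Individual areas: |P| = 9, |Q| = 10.
|P∩Q|: x∈[5,8], y∈[5,6] → 3·1 = 3.
|P ∪ Q| = 19 − 3 = 16.00.

16.00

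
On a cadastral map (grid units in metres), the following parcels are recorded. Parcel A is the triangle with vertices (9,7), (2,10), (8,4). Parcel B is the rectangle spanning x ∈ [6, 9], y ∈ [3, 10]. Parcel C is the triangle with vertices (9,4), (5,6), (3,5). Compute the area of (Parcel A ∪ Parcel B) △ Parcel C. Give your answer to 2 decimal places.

|Parcel A ∪ Parcel B| = 25.5714.
|(Parcel A ∪ Parcel B) ∩ Parcel C| = 1.5.
|(Parcel A ∪ Parcel B) △ Parcel C| = 25.5714 + 4 − 3 = 26.57.

26.57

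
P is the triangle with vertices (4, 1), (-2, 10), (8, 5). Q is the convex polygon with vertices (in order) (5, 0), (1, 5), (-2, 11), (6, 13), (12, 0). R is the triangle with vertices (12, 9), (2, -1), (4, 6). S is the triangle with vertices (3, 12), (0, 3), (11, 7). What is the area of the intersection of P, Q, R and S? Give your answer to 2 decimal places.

3.56

The intersection is the polygon with vertices (4,6), (5.143,6.429), (6.947,5.526), (3.507,4.275).
By the shoelace formula its area is 3.56.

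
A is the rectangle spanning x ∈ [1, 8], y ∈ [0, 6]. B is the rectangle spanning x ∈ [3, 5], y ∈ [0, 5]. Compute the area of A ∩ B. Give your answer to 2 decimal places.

|A∩B|: x∈[3,5], y∈[0,5] → 2·5 = 10.

10.00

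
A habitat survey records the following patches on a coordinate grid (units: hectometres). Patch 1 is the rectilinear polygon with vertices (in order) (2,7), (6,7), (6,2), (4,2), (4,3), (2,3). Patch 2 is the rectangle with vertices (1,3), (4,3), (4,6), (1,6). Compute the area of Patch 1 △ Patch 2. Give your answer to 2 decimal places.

|Patch 1| = 18, |Patch 2| = 9, |Patch 1∩Patch 2| = 6.
|Patch 1 △ Patch 2| = |Patch 1| + |Patch 2| − 2·|Patch 1∩Patch 2| = 18 + 9 − 12 = 15.00.

15.00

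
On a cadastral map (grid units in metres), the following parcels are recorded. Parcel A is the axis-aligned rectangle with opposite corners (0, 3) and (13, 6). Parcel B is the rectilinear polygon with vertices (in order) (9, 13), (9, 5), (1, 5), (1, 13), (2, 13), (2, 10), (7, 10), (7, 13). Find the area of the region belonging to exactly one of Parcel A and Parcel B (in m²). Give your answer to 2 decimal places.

72.00

|Parcel A| = 39, |Parcel B| = 49, |Parcel A∩Parcel B| = 8.
|Parcel A △ Parcel B| = |Parcel A| + |Parcel B| − 2·|Parcel A∩Parcel B| = 39 + 49 − 16 = 72.00.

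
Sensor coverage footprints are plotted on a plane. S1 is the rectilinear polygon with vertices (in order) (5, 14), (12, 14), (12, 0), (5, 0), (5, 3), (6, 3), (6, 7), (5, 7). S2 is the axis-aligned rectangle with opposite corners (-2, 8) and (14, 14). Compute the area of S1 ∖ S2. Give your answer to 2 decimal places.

|S1| = 94, |S1∩S2| = 42.
|S1 ∖ S2| = |S1| − |S1∩S2| = 94 − 42 = 52.00.

52.00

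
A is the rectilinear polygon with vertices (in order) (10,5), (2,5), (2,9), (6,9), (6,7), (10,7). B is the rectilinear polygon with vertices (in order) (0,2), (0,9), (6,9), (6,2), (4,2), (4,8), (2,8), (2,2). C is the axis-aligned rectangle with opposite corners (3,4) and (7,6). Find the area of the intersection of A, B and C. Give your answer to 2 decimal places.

The intersection is the polygon with vertices (4,6), (6,6), (6,5), (4,5).
By the shoelace formula its area is 2.00.

2.00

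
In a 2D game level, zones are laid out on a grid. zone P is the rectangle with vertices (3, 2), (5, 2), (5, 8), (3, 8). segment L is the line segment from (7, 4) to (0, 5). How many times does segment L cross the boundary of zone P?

2

The segment meets the boundary at (3,4.571), (5,4.286).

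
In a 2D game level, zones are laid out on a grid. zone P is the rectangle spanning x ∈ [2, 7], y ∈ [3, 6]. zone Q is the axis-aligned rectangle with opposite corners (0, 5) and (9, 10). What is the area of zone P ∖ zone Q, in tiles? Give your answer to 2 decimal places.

10.00

|zone P∩zone Q|: x∈[2,7], y∈[5,6] → 5·1 = 5.
|zone P| = 15.
|zone P ∖ zone Q| = |zone P| − |zone P∩zone Q| = 15 − 5 = 10.00.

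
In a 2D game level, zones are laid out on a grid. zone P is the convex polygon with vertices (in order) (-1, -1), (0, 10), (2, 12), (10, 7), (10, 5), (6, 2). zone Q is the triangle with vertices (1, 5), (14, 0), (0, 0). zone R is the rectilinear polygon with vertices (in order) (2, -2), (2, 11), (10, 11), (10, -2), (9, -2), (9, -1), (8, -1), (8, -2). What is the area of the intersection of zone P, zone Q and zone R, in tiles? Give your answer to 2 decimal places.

The intersection is the polygon with vertices (2,0.286), (2,4.615), (6.949,2.712), (6,2).
By the shoelace formula its area is 11.32.

11.32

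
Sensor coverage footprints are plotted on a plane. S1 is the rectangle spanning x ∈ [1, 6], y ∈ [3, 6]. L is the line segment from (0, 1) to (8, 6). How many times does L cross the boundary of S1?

The segment meets the boundary at (6,4.75), (3.2,3).

2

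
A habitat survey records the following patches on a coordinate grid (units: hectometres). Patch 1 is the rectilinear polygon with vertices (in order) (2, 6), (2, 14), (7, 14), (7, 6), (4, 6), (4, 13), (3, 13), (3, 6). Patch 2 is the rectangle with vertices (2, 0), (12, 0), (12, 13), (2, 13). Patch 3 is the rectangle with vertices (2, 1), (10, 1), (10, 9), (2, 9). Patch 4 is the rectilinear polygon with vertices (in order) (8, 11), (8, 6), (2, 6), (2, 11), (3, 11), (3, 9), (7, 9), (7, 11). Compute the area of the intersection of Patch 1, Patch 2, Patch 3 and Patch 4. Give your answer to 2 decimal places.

12.00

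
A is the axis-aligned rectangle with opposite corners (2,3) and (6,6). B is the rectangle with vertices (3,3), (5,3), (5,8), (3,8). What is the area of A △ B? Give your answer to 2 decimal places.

|A∩B|: x∈[3,5], y∈[3,6] → 2·3 = 6.
|A △ B| = |A| + |B| − 2·|A∩B| = 12 + 10 − 12 = 10.00.

10.00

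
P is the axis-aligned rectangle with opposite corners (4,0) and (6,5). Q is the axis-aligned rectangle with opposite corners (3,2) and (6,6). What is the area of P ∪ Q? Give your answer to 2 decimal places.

16.00

By inclusion–exclusion:
Individual areas: |P| = 10, |Q| = 12.
|P∩Q|: x∈[4,6], y∈[2,5] → 2·3 = 6.
|P ∪ Q| = 22 − 6 = 16.00.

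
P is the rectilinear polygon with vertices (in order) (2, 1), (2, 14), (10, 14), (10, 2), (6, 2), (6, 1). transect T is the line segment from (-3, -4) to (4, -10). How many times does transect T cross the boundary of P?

The segment lies entirely outside P and never meets its boundary.

0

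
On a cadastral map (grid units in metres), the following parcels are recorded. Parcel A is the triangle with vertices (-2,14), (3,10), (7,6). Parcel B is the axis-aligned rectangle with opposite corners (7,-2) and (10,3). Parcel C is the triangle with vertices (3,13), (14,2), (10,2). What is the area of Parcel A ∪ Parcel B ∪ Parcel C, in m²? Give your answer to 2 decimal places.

By inclusion–exclusion:
Individual areas: |Parcel A| = 2, |Parcel B| = 15, |Parcel C| = 22.
|Parcel A∩Parcel B| = 0.
|Parcel A∩Parcel C| = 0.
|Parcel B∩Parcel C| = 0.3182.
|Parcel A∩Parcel B∩Parcel C| = 0.
|Parcel A ∪ Parcel B ∪ Parcel C| = 39 − 0.3182 + 0 = 38.68.

38.68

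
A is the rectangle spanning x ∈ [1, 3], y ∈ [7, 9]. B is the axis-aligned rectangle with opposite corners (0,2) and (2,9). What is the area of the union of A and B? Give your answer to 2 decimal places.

By inclusion–exclusion:
Individual areas: |A| = 4, |B| = 14.
|A∩B|: x∈[1,2], y∈[7,9] → 1·2 = 2.
|A ∪ B| = 18 − 2 = 16.00.

16.00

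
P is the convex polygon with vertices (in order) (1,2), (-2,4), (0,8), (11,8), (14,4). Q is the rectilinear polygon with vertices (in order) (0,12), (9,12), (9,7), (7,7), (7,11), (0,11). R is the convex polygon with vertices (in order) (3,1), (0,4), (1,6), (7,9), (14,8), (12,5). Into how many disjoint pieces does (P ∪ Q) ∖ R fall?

(P ∪ Q) ∖ R splits into 3 disjoint pieces (area 13.9333, area 13.2857, area 5.4265).

3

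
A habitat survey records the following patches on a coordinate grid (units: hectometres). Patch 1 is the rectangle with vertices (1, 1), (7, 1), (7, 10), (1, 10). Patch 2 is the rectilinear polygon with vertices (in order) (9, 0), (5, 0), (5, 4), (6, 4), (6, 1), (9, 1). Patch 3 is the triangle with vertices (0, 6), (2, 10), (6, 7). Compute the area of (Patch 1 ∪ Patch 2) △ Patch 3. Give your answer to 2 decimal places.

48.83

|Patch 1 ∪ Patch 2| = 58.
|(Patch 1 ∪ Patch 2) ∩ Patch 3| = 10.0833.
|(Patch 1 ∪ Patch 2) △ Patch 3| = 58 + 11 − 20.1667 = 48.83.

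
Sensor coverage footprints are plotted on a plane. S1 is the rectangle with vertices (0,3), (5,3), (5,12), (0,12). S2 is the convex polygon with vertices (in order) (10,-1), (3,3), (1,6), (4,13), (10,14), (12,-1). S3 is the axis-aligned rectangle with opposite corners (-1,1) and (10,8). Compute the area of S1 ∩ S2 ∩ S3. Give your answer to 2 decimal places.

The intersection is the polygon with vertices (5,3), (3,3), (1,6), (1.857,8), (5,8).
By the shoelace formula its area is 16.14.

16.14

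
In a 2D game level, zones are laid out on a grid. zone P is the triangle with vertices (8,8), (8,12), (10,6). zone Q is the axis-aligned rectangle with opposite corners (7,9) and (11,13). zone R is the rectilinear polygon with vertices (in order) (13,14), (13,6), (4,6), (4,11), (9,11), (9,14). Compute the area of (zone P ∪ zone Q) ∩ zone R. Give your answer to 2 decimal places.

14.50

|zone P ∪ zone Q| = 18.5.
|(zone P ∪ zone Q) ∩ zone R| = 14.50.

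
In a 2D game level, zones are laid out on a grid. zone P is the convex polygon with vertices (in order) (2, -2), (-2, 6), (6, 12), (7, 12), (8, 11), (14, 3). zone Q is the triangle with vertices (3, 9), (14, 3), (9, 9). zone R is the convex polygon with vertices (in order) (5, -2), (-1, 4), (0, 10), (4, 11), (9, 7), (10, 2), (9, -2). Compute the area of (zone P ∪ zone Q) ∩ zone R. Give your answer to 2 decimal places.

The region (zone P ∪ zone Q) ∩ zone R is the polygon with vertices (4.323,10.742), (9,7), (10,2), (9.814,1.256), (4.118,-1.118), (-1,4), (-0.476,7.143).
By the shoelace formula its area is 83.75.

83.75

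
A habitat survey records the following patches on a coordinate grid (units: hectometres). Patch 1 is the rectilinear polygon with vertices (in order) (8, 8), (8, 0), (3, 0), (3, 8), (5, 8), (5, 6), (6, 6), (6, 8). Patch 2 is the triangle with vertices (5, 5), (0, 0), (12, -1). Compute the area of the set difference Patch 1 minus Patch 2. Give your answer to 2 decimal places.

18.86

|Patch 1| = 38, |Patch 1∩Patch 2| = 19.1429.
|Patch 1 ∖ Patch 2| = |Patch 1| − |Patch 1∩Patch 2| = 38 − 19.1429 = 18.86.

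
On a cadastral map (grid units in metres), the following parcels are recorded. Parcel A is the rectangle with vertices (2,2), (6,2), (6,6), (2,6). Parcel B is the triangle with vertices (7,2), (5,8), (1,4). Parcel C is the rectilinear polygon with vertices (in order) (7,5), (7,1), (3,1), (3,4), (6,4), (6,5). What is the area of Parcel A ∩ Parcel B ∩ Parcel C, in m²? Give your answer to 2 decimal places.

3.50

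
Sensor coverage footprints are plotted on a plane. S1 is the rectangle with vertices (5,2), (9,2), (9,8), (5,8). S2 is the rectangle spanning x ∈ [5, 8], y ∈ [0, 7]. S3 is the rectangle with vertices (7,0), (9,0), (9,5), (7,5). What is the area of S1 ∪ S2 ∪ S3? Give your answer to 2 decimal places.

32.00

By inclusion–exclusion:
Individual areas: |S1| = 24, |S2| = 21, |S3| = 10.
|S1∩S2|: x∈[5,8], y∈[2,7] → 3·5 = 15.
|S1∩S3|: x∈[7,9], y∈[2,5] → 2·3 = 6.
|S2∩S3|: x∈[7,8], y∈[0,5] → 1·5 = 5.
|S1∩S2∩S3| = 3.
|S1 ∪ S2 ∪ S3| = 55 − 26 + 3 = 32.00.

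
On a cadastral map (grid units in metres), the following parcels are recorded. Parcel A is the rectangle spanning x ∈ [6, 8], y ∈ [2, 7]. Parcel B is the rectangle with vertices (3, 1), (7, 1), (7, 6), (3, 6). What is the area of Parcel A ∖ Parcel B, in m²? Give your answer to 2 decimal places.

|Parcel A∩Parcel B|: x∈[6,7], y∈[2,6] → 1·4 = 4.
|Parcel A| = 10.
|Parcel A ∖ Parcel B| = |Parcel A| − |Parcel A∩Parcel B| = 10 − 4 = 6.00.

6.00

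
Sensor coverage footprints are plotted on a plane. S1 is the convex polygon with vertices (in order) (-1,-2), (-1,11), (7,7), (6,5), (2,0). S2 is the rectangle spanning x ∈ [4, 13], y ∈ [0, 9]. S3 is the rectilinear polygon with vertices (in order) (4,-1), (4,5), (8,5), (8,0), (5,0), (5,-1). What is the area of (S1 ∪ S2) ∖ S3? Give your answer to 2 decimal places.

|S1 ∪ S2| = 130.25.
|(S1 ∪ S2) ∩ S3| = 20.
|(S1 ∪ S2) ∖ S3| = 130.25 − 20 = 110.25.

110.25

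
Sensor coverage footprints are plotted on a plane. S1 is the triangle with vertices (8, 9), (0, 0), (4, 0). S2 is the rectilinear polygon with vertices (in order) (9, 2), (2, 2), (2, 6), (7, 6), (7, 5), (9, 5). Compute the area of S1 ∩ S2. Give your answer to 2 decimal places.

8.86

The intersection is the polygon with vertices (5.333,6), (6.667,6), (4.889,2), (2,2), (2,2.25).
By the shoelace formula its area is 8.86.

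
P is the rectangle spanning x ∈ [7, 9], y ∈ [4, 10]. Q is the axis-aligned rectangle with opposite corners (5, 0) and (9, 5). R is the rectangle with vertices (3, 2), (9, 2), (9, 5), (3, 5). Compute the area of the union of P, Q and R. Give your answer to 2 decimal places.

By inclusion–exclusion:
Individual areas: |P| = 12, |Q| = 20, |R| = 18.
|P∩Q|: x∈[7,9], y∈[4,5] → 2·1 = 2.
|P∩R|: x∈[7,9], y∈[4,5] → 2·1 = 2.
|Q∩R|: x∈[5,9], y∈[2,5] → 4·3 = 12.
|P∩Q∩R| = 2.
|P ∪ Q ∪ R| = 50 − 16 + 2 = 36.00.

36.00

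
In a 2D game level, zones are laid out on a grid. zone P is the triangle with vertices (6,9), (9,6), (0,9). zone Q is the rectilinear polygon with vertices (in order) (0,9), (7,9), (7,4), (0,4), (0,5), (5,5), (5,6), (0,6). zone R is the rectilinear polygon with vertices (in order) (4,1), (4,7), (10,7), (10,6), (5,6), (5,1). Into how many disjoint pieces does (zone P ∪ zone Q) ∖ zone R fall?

(zone P ∪ zone Q) ∖ zone R splits into 3 disjoint pieces (area 4, area 4, area 18.5).

3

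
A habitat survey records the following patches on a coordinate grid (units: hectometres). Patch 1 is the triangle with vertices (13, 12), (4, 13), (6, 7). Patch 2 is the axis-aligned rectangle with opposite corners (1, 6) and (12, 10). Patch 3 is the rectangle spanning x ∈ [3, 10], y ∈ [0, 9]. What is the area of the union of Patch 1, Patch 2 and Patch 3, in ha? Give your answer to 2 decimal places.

By inclusion–exclusion:
Individual areas: |Patch 1| = 26, |Patch 2| = 44, |Patch 3| = 63.
|Patch 1∩Patch 2| = 7.8.
|Patch 1∩Patch 3| = 3.4667.
|Patch 2∩Patch 3|: x∈[3,10], y∈[6,9] → 7·3 = 21.
|Patch 1∩Patch 2∩Patch 3| = 3.4667.
|Patch 1 ∪ Patch 2 ∪ Patch 3| = 133 − 32.2667 + 3.4667 = 104.20.

104.20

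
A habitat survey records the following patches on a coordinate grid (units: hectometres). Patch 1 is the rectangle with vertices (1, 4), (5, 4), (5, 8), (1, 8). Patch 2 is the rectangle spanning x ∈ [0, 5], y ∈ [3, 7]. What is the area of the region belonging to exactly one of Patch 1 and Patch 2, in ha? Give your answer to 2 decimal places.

12.00

|Patch 1∩Patch 2|: x∈[1,5], y∈[4,7] → 4·3 = 12.
|Patch 1 △ Patch 2| = |Patch 1| + |Patch 2| − 2·|Patch 1∩Patch 2| = 16 + 20 − 24 = 12.00.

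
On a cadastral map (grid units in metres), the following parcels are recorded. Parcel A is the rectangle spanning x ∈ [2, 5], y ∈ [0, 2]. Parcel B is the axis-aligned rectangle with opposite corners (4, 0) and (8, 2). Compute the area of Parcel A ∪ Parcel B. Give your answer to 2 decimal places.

12.00

By inclusion–exclusion:
Individual areas: |Parcel A| = 6, |Parcel B| = 8.
|Parcel A∩Parcel B|: x∈[4,5], y∈[0,2] → 1·2 = 2.
|Parcel A ∪ Parcel B| = 14 − 2 = 12.00.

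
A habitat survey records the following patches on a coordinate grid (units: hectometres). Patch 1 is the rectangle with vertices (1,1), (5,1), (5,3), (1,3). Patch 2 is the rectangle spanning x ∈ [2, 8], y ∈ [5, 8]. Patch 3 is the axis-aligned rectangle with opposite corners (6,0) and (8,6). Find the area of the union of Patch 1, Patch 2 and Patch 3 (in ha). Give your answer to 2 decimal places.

36.00

By inclusion–exclusion:
Individual areas: |Patch 1| = 8, |Patch 2| = 18, |Patch 3| = 12.
|Patch 1∩Patch 2| = 0 (no overlap).
|Patch 1∩Patch 3| = 0 (no overlap).
|Patch 2∩Patch 3|: x∈[6,8], y∈[5,6] → 2·1 = 2.
|Patch 1∩Patch 2∩Patch 3| = 0.
|Patch 1 ∪ Patch 2 ∪ Patch 3| = 38 − 2 + 0 = 36.00.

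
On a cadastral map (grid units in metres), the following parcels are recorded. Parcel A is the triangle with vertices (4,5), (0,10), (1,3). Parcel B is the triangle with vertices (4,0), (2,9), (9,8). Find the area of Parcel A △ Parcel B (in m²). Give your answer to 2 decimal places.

|Parcel A| = 11.5, |Parcel B| = 30.5, |Parcel A∩Parcel B| = 1.4268.
|Parcel A △ Parcel B| = |Parcel A| + |Parcel B| − 2·|Parcel A∩Parcel B| = 11.5 + 30.5 − 2.8536 = 39.15.

39.15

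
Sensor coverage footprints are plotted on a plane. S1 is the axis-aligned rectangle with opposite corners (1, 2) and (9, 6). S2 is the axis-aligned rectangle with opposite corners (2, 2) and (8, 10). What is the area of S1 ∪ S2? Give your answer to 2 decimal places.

By inclusion–exclusion:
Individual areas: |S1| = 32, |S2| = 48.
|S1∩S2|: x∈[2,8], y∈[2,6] → 6·4 = 24.
|S1 ∪ S2| = 80 − 24 = 56.00.

56.00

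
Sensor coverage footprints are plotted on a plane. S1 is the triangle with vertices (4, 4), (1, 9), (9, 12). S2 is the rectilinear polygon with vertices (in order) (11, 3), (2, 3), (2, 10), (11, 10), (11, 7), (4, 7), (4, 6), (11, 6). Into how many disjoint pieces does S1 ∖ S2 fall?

S1 ∖ S2 splits into 3 disjoint pieces (area 1.0208, area 4.0833, area 1.5625).

3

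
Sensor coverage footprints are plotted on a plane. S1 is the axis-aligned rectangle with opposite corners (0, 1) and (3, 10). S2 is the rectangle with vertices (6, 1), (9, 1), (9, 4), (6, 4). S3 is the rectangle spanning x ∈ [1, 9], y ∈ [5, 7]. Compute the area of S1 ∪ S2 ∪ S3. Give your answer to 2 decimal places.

48.00

By inclusion–exclusion:
Individual areas: |S1| = 27, |S2| = 9, |S3| = 16.
|S1∩S2| = 0 (no overlap).
|S1∩S3|: x∈[1,3], y∈[5,7] → 2·2 = 4.
|S2∩S3| = 0 (no overlap).
|S1∩S2∩S3| = 0.
|S1 ∪ S2 ∪ S3| = 52 − 4 + 0 = 48.00.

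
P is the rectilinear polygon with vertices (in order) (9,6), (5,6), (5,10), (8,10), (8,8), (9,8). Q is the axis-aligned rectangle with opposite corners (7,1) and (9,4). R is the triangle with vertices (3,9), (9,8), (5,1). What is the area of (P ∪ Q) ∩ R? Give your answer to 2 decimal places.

8.11

The region (P ∪ Q) ∩ R is the polygon with vertices (5,6), (5,8.667), (8,8.167), (8,8), (9,8), (7.857,6).
By the shoelace formula its area is 8.11.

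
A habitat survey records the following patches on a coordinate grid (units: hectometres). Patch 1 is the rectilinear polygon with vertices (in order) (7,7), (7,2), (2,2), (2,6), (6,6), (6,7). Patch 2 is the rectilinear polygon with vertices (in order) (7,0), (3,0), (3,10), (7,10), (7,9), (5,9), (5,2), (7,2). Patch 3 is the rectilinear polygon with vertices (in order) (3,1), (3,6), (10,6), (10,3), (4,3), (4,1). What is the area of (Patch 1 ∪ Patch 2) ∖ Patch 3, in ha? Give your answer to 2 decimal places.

|Patch 1 ∪ Patch 2| = 39.
|(Patch 1 ∪ Patch 2) ∩ Patch 3| = 14.
|(Patch 1 ∪ Patch 2) ∖ Patch 3| = 39 − 14 = 25.00.

25.00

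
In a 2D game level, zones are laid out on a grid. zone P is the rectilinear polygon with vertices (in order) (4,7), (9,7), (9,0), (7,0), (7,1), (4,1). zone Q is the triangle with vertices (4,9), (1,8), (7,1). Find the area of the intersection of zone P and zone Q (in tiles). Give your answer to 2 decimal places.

6.00

The intersection is the polygon with vertices (4.75,7), (7,1), (4,4.5), (4,7).
By the shoelace formula its area is 6.00.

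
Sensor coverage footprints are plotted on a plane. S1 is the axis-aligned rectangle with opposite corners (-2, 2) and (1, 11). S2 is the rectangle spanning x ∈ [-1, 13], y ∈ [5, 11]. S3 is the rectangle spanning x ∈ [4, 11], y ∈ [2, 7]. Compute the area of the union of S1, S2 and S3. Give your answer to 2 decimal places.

120.00

By inclusion–exclusion:
Individual areas: |S1| = 27, |S2| = 84, |S3| = 35.
|S1∩S2|: x∈[-1,1], y∈[5,11] → 2·6 = 12.
|S1∩S3| = 0 (no overlap).
|S2∩S3|: x∈[4,11], y∈[5,7] → 7·2 = 14.
|S1∩S2∩S3| = 0.
|S1 ∪ S2 ∪ S3| = 146 − 26 + 0 = 120.00.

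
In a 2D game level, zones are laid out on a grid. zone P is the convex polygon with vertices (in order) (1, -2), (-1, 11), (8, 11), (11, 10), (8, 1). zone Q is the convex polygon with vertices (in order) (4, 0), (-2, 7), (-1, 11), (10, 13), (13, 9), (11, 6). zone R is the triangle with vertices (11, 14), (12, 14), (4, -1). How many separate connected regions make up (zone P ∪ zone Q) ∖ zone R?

2

(zone P ∪ zone Q) ∖ zone R splits into 2 disjoint pieces (area 99.75, area 31.2616).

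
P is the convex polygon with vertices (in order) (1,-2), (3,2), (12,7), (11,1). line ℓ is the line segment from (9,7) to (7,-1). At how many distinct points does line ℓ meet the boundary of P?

2

The segment meets the boundary at (7.216,-0.135), (8.516,5.065).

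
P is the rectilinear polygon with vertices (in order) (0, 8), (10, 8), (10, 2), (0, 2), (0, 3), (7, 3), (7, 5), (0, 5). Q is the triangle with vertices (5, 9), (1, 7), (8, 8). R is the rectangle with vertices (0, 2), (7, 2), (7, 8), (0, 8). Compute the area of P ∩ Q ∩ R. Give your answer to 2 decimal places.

2.43

The intersection is the polygon with vertices (1,7), (3,8), (7,8), (7,7.857).
By the shoelace formula its area is 2.43.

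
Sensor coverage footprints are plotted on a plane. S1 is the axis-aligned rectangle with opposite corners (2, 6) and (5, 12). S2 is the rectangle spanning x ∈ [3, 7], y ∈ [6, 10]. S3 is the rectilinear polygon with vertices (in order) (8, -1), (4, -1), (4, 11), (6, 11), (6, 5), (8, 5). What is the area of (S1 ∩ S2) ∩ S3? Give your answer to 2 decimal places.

4.00

The region (S1 ∩ S2) ∩ S3 is the polygon with vertices (4,6), (4,10), (5,10), (5,6).
By the shoelace formula its area is 4.00.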